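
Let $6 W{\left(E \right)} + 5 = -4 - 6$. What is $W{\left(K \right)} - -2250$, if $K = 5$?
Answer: $\frac{4495}{2} \approx 2247.5$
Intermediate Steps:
$W{\left(E \right)} = - \frac{5}{2}$ ($W{\left(E \right)} = - \frac{5}{6} + \frac{-4 - 6}{6} = - \frac{5}{6} + \frac{1}{6} \left(-10\right) = - \frac{5}{6} - \frac{5}{3} = - \frac{5}{2}$)
$W{\left(K \right)} - -2250 = - \frac{5}{2} - -2250 = - \frac{5}{2} + 2250 = \frac{4495}{2}$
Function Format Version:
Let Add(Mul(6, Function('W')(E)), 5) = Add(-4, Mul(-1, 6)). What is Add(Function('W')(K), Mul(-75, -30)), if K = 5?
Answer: Rational(4495, 2) ≈ 2247.5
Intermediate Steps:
Function('W')(E) = Rational(-5, 2) (Function('W')(E) = Add(Rational(-5, 6), Mul(Rational(1, 6), Add(-4, Mul(-1, 6)))) = Add(Rational(-5, 6), Mul(Rational(1, 6), Add(-4, -6))) = Add(Rational(-5, 6), Mul(Rational(1, 6), -10)) = Add(Rational(-5, 6), Rational(-5, 3)) = Rational(-5, 2))
Add(Function('W')(K), Mul(-75, -30)) = Add(Rational(-5, 2), Mul(-75, -30)) = Add(Rational(-5, 2), 2250) = Rational(4495, 2)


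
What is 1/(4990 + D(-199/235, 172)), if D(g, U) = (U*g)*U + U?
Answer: -235/4674146 ≈ -5.0277e-5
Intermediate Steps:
D(g, U) = U + g*U² (D(g, U) = g*U² + U = U + g*U²)
1/(4990 + D(-199/235, 172)) = 1/(4990 + 172*(1 + 172*(-199/235))) = 1/(4990 + 172*(1 - 34228/235)) = 1/(4990 + 172*(-33993/235)) = 1/(4990 - 5846796/235) = 1/(-4674146/235) = -235/4674146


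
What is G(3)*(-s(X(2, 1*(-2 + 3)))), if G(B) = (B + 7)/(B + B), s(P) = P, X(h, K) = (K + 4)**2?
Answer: -125/3 ≈ -41.667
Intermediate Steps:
X(h, K) = (4 + K)**2
G(B) = (7 + B)/(2*B) (G(B) = (7 + B)/((2*B)) = (7 + B)*(1/(2*B)) = (7 + B)/(2*B))
G(3)*(-s(X(2, 1*(-2 + 3)))) = ((1/2)*(7 + 3)/3)*(-(4 + 1*(-2 + 3))**2) = ((1/2)*(1/3)*10)*(-(4 + 1*1)**2) = 5*(-(4 + 1)**2)/3 = 5*(-1*5**2)/3 = 5*(-1*25)/3 = (5/3)*(-25) = -125/3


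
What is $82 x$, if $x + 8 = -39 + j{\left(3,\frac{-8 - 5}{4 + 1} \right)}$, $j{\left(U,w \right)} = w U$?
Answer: $- \frac{22468}{5} \approx -4493.6$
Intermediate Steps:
$j{\left(U,w \right)} = U w$
$x = - \frac{274}{5}$ ($x = -8 - \left(39 - 3 \frac{-8 - 5}{4 + 1}\right) = -8 - \left(39 - 3 \left(- \frac{13}{5}\right)\right) = -8 - \left(39 - 3 \left(\left(-13\right) \frac{1}{5}\right)\right) = -8 + \left(-39 + 3 \left(- \frac{13}{5}\right)\right) = -8 - \frac{234}{5} = - \frac{274}{5} \approx -54.8$)
$82 x = 82 \left(- \frac{274}{5}\right) = - \frac{22468}{5}$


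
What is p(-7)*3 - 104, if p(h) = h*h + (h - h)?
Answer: 43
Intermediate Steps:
p(h) = h**2 (p(h) = h**2 + 0 = h**2)
p(-7)*3 - 104 = (-7)**2*3 - 104 = 49*3 - 104 = 147 - 104 = 43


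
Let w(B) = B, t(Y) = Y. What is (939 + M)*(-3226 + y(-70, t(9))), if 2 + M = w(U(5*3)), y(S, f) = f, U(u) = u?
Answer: -3062584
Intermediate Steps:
M = 13 (M = -2 + 5*3 = -2 + 15 = 13)
(939 + M)*(-3226 + y(-70, t(9))) = (939 + 13)*(-3226 + 9) = 952*(-3217) = -3062584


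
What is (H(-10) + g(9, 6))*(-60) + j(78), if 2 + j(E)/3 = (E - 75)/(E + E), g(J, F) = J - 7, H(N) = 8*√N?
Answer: -6549/52 - 480*I*√10 ≈ -125.94 - 1517.9*I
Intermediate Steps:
g(J, F) = -7 + J
j(E) = -6 + 3*(-75 + E)/(2*E) (j(E) = -6 + 3*((E - 75)/(E + E)) = -6 + 3*((-75 + E)/((2*E))) = -6 + 3*((-75 + E)*(1/(2*E))) = -6 + 3*((-75 + E)/(2*E)) = -6 + 3*(-75 + E)/(2*E))
(H(-10) + g(9, 6))*(-60) + j(78) = (8*√(-10) + (-7 + 9))*(-60) + (9/2)*(-25 - 1*78)/78 = (8*(I*√10) + 2)*(-60) + (9/2)*(1/78)*(-25 - 78) = (8*I*√10 + 2)*(-60) + (9/2)*(1/78)*(-103) = (2 + 8*I*√10)*(-60) - 309/52 = (-120 - 480*I*√10) - 309/52 = -6549/52 - 480*I*√10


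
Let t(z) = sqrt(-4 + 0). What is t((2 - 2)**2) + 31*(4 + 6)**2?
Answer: 3100 + 2*I ≈ 3100.0 + 2.0*I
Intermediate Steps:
t(z) = 2*I (t(z) = sqrt(-4) = 2*I)
t((2 - 2)**2) + 31*(4 + 6)**2 = 2*I + 31*(4 + 6)**2 = 2*I + 31*10**2 = 2*I + 31*100 = 2*I + 3100 = 3100 + 2*I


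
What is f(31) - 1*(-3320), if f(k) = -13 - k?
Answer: 3276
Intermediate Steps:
f(31) - 1*(-3320) = (-13 - 1*31) - 1*(-3320) = (-13 - 31) + 3320 = -44 + 3320 = 3276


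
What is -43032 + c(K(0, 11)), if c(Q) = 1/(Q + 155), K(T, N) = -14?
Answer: -6067511/141 ≈ -43032.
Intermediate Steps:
c(Q) = 1/(155 + Q)
-43032 + c(K(0, 11)) = -43032 + 1/(155 - 14) = -43032 + 1/141 = -6067511/141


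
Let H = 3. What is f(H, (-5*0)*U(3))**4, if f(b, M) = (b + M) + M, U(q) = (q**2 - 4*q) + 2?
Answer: 81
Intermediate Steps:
U(q) = 2 + q**2 - 4*q
f(b, M) = b + 2*M (f(b, M) = (M + b) + M = b + 2*M)
f(H, (-5*0)*U(3))**4 = (3 + 2*((-5*0)*(2 + 3**2 - 4*3)))**4 = (3 + 2*(0*(2 + 9 - 12)))**4 = (3 + 2*(0*(-1)))**4 = (3 + 2*0)**4 = (3 + 0)**4 = 3**4 = 81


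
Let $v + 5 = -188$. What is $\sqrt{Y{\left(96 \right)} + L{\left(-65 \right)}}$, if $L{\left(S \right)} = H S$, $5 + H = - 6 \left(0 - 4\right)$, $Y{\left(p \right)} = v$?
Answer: $2 i \sqrt{357} \approx 37.789 i$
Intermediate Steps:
$v = -193$ ($v = -5 - 188 = -193$)
$Y{\left(p \right)} = -193$
$H = 19$ ($H = -5 - 6 \left(0 - 4\right) = -5 - -24 = -5 + 24 = 19$)
$L{\left(S \right)} = 19 S$
$\sqrt{Y{\left(96 \right)} + L{\left(-65 \right)}} = \sqrt{-193 + 19 \left(-65\right)} = \sqrt{-193 - 1235} = \sqrt{-1428} = 2 i \sqrt{357}$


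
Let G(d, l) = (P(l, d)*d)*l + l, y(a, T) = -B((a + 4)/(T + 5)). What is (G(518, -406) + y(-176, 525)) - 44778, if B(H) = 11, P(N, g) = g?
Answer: -108984739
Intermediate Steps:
y(a, T) = -11 (y(a, T) = -1*11 = -11)
G(d, l) = l + l*d² (G(d, l) = (d*d)*l + l = d²*l + l = l*d² + l = l + l*d²)
(G(518, -406) + y(-176, 525)) - 44778 = (-406*(1 + 518²) - 11) - 44778 = (-406*(1 + 268324) - 11) - 44778 = (-406*268325 - 11) - 44778 = (-108939950 - 11) - 44778 = -108939961 - 44778 = -108984739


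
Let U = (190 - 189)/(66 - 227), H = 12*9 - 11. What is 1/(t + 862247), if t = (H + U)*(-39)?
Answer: 161/138212743 ≈ 1.1649e-6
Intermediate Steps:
H = 97 (H = 108 - 11 = 97)
U = -1/161 (U = 1/(-161) = 1*(-1/161) = -1/161 ≈ -0.0062112)
t = -609024/161 (t = (97 - 1/161)*(-39) = (15616/161)*(-39) = -609024/161 ≈ -3782.8)
1/(t + 862247) = 1/(-609024/161 + 862247) = 1/(138212743/161) = 161/138212743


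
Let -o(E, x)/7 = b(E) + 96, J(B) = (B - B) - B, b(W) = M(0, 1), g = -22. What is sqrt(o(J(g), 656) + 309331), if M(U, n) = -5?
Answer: sqrt(308694) ≈ 555.60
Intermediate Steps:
b(W) = -5
J(B) = -B (J(B) = 0 - B = -B)
o(E, x) = -637 (o(E, x) = -7*(-5 + 96) = -7*91 = -637)
sqrt(o(J(g), 656) + 309331) = sqrt(-637 + 309331) = sqrt(308694)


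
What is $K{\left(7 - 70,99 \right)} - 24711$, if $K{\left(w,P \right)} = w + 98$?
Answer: $-24676$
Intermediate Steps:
$K{\left(w,P \right)} = 98 + w$
$K{\left(7 - 70,99 \right)} - 24711 = \left(98 + \left(7 - 70\right)\right) - 24711 = \left(98 - 63\right) - 24711 = 35 - 24711 = -24676$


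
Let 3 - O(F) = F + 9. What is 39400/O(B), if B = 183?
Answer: -39400/189 ≈ -208.47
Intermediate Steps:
O(F) = -6 - F (O(F) = 3 - (F + 9) = 3 - (9 + F) = 3 + (-9 - F) = -6 - F)
39400/O(B) = 39400/(-6 - 1*183) = 39400/(-6 - 183) = 39400/(-189) = 39400*(-1/189) = -39400/189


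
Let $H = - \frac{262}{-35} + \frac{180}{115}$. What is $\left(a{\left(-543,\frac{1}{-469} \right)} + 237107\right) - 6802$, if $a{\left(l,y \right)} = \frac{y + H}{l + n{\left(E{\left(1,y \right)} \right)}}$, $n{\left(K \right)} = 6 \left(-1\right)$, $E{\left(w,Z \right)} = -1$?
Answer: $\frac{974200444004}{4230045} \approx 2.3031 \cdot 10^{5}$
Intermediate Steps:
$n{\left(K \right)} = -6$
$H = \frac{7286}{805}$ ($H = \left(-262\right) \left(- \frac{1}{35}\right) + 180 \cdot \frac{1}{115} = \frac{262}{35} + \frac{36}{23} = \frac{7286}{805} \approx 9.0509$)
$a{\left(l,y \right)} = \frac{\frac{7286}{805} + y}{-6 + l}$ ($a{\left(l,y \right)} = \frac{y + \frac{7286}{805}}{l - 6} = \frac{\frac{7286}{805} + y}{-6 + l}$)
$\left(a{\left(-543,\frac{1}{-469} \right)} + 237107\right) - 6802 = \left(\frac{\frac{7286}{805} + \frac{1}{-469}}{-6 - 543} + 237107\right) - 6802 = \left(\frac{\frac{7286}{805} - \frac{1}{469}}{-549} + 237107\right) - 6802 = \left(\left(- \frac{1}{549}\right) \frac{69721}{7705} + 237107\right) - 6802 = \left(- \frac{69721}{4230045} + 237107\right) - 6802 = \frac{1002973210094}{4230045} - 6802 = \frac{974200444004}{4230045}$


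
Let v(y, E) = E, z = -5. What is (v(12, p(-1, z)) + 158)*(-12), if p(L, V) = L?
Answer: -1884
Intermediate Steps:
(v(12, p(-1, z)) + 158)*(-12) = (-1 + 158)*(-12) = 157*(-12) = -1884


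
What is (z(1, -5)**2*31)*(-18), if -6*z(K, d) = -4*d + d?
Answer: -6975/2 ≈ -3487.5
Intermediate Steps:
z(K, d) = d/2 (z(K, d) = -(-4*d + d)/6 = -(-1)*d/2 = d/2)
(z(1, -5)**2*31)*(-18) = (((1/2)*(-5))**2*31)*(-18) = ((-5/2)**2*31)*(-18) = ((25/4)*31)*(-18) = (775/4)*(-18) = -6975/2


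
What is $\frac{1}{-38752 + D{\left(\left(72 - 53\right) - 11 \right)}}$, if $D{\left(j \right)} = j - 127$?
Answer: $- \frac{1}{38871} \approx -2.5726 \cdot 10^{-5}$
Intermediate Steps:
$D{\left(j \right)} = -127 + j$ ($D{\left(j \right)} = j - 127 = -127 + j$)
$\frac{1}{-38752 + D{\left(\left(72 - 53\right) - 11 \right)}} = \frac{1}{-38752 + \left(-127 + \left(\left(72 - 53\right) - 11\right)\right)} = \frac{1}{-38752 + \left(-127 + \left(19 - 11\right)\right)} = \frac{1}{-38752 + \left(-127 + 8\right)} = \frac{1}{-38752 - 119} = \frac{1}{-38871} = - \frac{1}{38871}$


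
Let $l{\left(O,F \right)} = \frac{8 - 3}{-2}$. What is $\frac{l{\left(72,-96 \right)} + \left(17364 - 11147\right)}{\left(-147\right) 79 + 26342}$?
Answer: $\frac{12429}{29458} \approx 0.42192$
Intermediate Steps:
$l{\left(O,F \right)} = - \frac{5}{2}$ ($l{\left(O,F \right)} = 5 \left(- \frac{1}{2}\right) = - \frac{5}{2}$)
$\frac{l{\left(72,-96 \right)} + \left(17364 - 11147\right)}{\left(-147\right) 79 + 26342} = \frac{- \frac{5}{2} + \left(17364 - 11147\right)}{\left(-147\right) 79 + 26342} = \frac{- \frac{5}{2} + 6217}{-11613 + 26342} = \frac{12429}{2 \cdot 14729} = \frac{12429}{2} \cdot \frac{1}{14729} = \frac{12429}{29458}$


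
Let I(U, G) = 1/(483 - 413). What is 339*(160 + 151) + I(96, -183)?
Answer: 7380031/70 ≈ 1.0543e+5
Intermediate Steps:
I(U, G) = 1/70
339*(160 + 151) + I(96, -183) = 339*(160 + 151) + 1/70 = 339*311 + 1/70 = 105429 + 1/70 = 7380031/70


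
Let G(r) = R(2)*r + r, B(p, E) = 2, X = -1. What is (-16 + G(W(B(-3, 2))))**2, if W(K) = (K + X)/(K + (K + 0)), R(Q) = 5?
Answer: 841/4 ≈ 210.25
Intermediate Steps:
W(K) = (-1 + K)/(2*K) (W(K) = (K - 1)/(K + (K + 0)) = (-1 + K)/(K + K) = (-1 + K)/((2*K)) = (-1 + K)*(1/(2*K)) = (-1 + K)/(2*K))
G(r) = 6*r (G(r) = 5*r + r = 6*r)
(-16 + G(W(B(-3, 2))))**2 = (-16 + 6*((1/2)*(-1 + 2)/2))**2 = (-16 + 6*((1/2)*(1/2)*1))**2 = (-16 + 6*(1/4))**2 = (-16 + 3/2)**2 = (-29/2)**2 = 841/4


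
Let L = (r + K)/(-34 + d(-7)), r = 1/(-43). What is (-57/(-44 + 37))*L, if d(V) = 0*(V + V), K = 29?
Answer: -5073/731 ≈ -6.9398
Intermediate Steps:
d(V) = 0 (d(V) = 0*(2*V) = 0)
r = -1/43 ≈ -0.023256
L = -623/731 (L = (-1/43 + 29)/(-34 + 0) = (1246/43)/(-34) = (1246/43)*(-1/34) = -623/731 ≈ -0.85226)
(-57/(-44 + 37))*L = -57/(-44 + 37)*(-623/731) = -57/(-7)*(-623/731) = -57*(-1/7)*(-623/731) = (57/7)*(-623/731) = -5073/731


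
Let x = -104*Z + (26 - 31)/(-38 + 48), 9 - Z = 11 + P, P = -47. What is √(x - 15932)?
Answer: 5*I*√3298/2 ≈ 143.57*I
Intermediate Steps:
Z = 45 (Z = 9 - (11 - 47) = 9 - 1*(-36) = 9 + 36 = 45)
x = -9361/2 (x = -104*45 + (26 - 31)/(-38 + 48) = -4680 - 5/10 = -4680 - 5*⅒ = -4680 - ½ = -9361/2 ≈ -4680.5)
√(x - 15932) = √(-9361/2 - 15932) = √(-41225/2) = 5*I*√3298/2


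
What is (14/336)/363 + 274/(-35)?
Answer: -2387053/304920 ≈ -7.8285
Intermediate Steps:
(14/336)/363 + 274/(-35) = (14*(1/336))*(1/363) + 274*(-1/35) = (1/24)*(1/363) - 274/35 = 1/8712 - 274/35 = -2387053/304920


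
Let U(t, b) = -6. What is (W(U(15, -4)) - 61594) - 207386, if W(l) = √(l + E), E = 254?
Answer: -268980 + 2*√62 ≈ -2.6896e+5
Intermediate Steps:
W(l) = √(254 + l) (W(l) = √(l + 254) = √(254 + l))
(W(U(15, -4)) - 61594) - 207386 = (√(254 - 6) - 61594) - 207386 = (√248 - 61594) - 207386 = (2*√62 - 61594) - 207386 = (-61594 + 2*√62) - 207386 = -268980 + 2*√62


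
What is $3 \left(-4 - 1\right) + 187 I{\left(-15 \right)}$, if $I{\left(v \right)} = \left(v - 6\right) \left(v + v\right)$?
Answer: $117795$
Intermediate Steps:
$I{\left(v \right)} = 2 v \left(-6 + v\right)$ ($I{\left(v \right)} = \left(-6 + v\right) 2 v = 2 v \left(-6 + v\right)$)
$3 \left(-4 - 1\right) + 187 I{\left(-15 \right)} = 3 \left(-4 - 1\right) + 187 \cdot 2 \left(-15\right) \left(-6 - 15\right) = 3 \left(-5\right) + 187 \cdot 2 \left(-15\right) \left(-21\right) = -15 + 187 \cdot 630 = -15 + 117810 = 117795$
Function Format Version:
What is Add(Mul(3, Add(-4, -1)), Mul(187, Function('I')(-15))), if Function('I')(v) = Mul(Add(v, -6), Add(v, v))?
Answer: 117795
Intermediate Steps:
Function('I')(v) = Mul(2, v, Add(-6, v)) (Function('I')(v) = Mul(Add(-6, v), Mul(2, v)) = Mul(2, v, Add(-6, v)))
Add(Mul(3, Add(-4, -1)), Mul(187, Function('I')(-15))) = Add(Mul(3, Add(-4, -1)), Mul(187, Mul(2, -15, Add(-6, -15)))) = Add(Mul(3, -5), Mul(187, Mul(2, -15, -21))) = Add(-15, Mul(187, 630)) = Add(-15, 117810) = 117795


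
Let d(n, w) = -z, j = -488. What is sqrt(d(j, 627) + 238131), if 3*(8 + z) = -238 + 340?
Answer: sqrt(238105) ≈ 487.96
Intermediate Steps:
z = 26 (z = -8 + (-238 + 340)/3 = -8 + (1/3)*102 = -8 + 34 = 26)
d(n, w) = -26 (d(n, w) = -1*26 = -26)
sqrt(d(j, 627) + 238131) = sqrt(-26 + 238131) = sqrt(238105)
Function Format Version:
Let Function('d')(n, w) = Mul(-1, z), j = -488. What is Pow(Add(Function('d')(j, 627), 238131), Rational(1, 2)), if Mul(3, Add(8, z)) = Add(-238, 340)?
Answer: Pow(238105, Rational(1, 2)) ≈ 487.96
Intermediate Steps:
z = 26 (z = Add(-8, Mul(Rational(1, 3), Add(-238, 340))) = Add(-8, Mul(Rational(1, 3), 102)) = Add(-8, 34) = 26)
Function('d')(n, w) = -26 (Function('d')(n, w) = Mul(-1, 26) = -26)
Pow(Add(Function('d')(j, 627), 238131), Rational(1, 2)) = Pow(Add(-26, 238131), Rational(1, 2)) = Pow(238105, Rational(1, 2))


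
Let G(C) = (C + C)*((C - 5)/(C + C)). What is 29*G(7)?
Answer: 58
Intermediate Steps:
G(C) = -5 + C (G(C) = (2*C)*((-5 + C)/((2*C))) = (2*C)*((-5 + C)*(1/(2*C))) = (2*C)*((-5 + C)/(2*C)) = -5 + C)
29*G(7) = 29*(-5 + 7) = 29*2 = 58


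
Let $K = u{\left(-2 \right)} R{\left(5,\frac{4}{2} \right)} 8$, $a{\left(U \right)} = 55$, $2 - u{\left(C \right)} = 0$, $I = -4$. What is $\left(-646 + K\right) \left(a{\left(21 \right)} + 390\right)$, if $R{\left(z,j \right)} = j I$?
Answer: $-344430$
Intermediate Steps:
$R{\left(z,j \right)} = - 4 j$ ($R{\left(z,j \right)} = j \left(-4\right) = - 4 j$)
$u{\left(C \right)} = 2$ ($u{\left(C \right)} = 2 - 0 = 2 + 0 = 2$)
$K = -128$ ($K = 2 \left(- 4 \cdot \frac{4}{2}\right) 8 = 2 \left(- 4 \cdot 4 \cdot \frac{1}{2}\right) 8 = 2 \left(\left(-4\right) 2\right) 8 = 2 \left(-8\right) 8 = \left(-16\right) 8 = -128$)
$\left(-646 + K\right) \left(a{\left(21 \right)} + 390\right) = \left(-646 - 128\right) \left(55 + 390\right) = \left(-774\right) 445 = -344430$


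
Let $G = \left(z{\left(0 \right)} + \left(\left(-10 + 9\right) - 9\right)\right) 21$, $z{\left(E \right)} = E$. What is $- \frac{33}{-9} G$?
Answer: $-770$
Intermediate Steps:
$G = -210$ ($G = \left(0 + \left(\left(-10 + 9\right) - 9\right)\right) 21 = \left(0 - 10\right) 21 = \left(-10\right) 21 = -210$)
$- \frac{33}{-9} G = - \frac{33}{-9} \left(-210\right) = \left(-33\right) \left(- \frac{1}{9}\right) \left(-210\right) = \frac{11}{3} \left(-210\right) = -770$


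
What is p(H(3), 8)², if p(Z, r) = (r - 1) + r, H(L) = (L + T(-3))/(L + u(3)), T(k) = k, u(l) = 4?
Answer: 225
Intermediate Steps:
H(L) = (-3 + L)/(4 + L) (H(L) = (L - 3)/(L + 4) = (-3 + L)/(4 + L))
p(Z, r) = -1 + 2*r (p(Z, r) = (-1 + r) + r = -1 + 2*r)
p(H(3), 8)² = (-1 + 2*8)² = (-1 + 16)² = 15² = 225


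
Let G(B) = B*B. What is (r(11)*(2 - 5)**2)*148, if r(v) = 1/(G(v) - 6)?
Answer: 1332/115 ≈ 11.583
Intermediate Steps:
G(B) = B**2
r(v) = 1/(-6 + v**2) (r(v) = 1/(v**2 - 6) = 1/(-6 + v**2))
(r(11)*(2 - 5)**2)*148 = ((2 - 5)**2/(-6 + 11**2))*148 = ((-3)**2/(-6 + 121))*148 = (9/115)*148 = 1332/115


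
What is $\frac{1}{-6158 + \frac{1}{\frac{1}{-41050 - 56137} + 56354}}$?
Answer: $- \frac{5476876197}{33726603523939} \approx -0.00016239$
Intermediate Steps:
$\frac{1}{-6158 + \frac{1}{\frac{1}{-41050 - 56137} + 56354}} = \frac{1}{-6158 + \frac{1}{\frac{1}{-97187} + 56354}} = \frac{1}{-6158 + \frac{1}{- \frac{1}{97187} + 56354}} = \frac{1}{-6158 + \frac{1}{\frac{5476876197}{97187}}} = \frac{1}{-6158 + \frac{97187}{5476876197}} = \frac{1}{- \frac{33726603523939}{5476876197}} = - \frac{5476876197}{33726603523939}$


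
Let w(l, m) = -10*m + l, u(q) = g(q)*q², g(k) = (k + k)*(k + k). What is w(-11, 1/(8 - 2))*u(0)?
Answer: 0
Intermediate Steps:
g(k) = 4*k² (g(k) = (2*k)*(2*k) = 4*k²)
u(q) = 4*q⁴ (u(q) = (4*q²)*q² = 4*q⁴)
w(l, m) = l - 10*m
w(-11, 1/(8 - 2))*u(0) = (-11 - 10/(8 - 2))*(4*0⁴) = (-11 - 10/6)*(4*0) = (-11 - 10*⅙)*0 = (-11 - 5/3)*0 = -38/3*0 = 0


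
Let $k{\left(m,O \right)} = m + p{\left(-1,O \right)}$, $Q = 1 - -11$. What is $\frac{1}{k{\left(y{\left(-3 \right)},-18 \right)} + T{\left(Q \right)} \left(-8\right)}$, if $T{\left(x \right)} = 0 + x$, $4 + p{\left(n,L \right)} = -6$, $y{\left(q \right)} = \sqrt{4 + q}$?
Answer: $- \frac{1}{105} \approx -0.0095238$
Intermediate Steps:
$Q = 12$ ($Q = 1 + 11 = 12$)
$p{\left(n,L \right)} = -10$ ($p{\left(n,L \right)} = -4 - 6 = -10$)
$T{\left(x \right)} = x$
$k{\left(m,O \right)} = -10 + m$ ($k{\left(m,O \right)} = m - 10 = -10 + m$)
$\frac{1}{k{\left(y{\left(-3 \right)},-18 \right)} + T{\left(Q \right)} \left(-8\right)} = \frac{1}{\left(-10 + \sqrt{4 - 3}\right) + 12 \left(-8\right)} = \frac{1}{\left(-10 + \sqrt{1}\right) - 96} = \frac{1}{\left(-10 + 1\right) - 96} = \frac{1}{-9 - 96} = \frac{1}{-105} = - \frac{1}{105}$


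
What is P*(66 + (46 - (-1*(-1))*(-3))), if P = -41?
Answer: -4715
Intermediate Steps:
P*(66 + (46 - (-1*(-1))*(-3))) = -41*(66 + (46 - (-1*(-1))*(-3))) = -41*(66 + (46 - (-3))) = -41*(66 + (46 - 1*(-3))) = -41*(66 + (46 + 3)) = -41*(66 + 49) = -41*115 = -4715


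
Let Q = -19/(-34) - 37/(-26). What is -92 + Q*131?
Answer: 37046/221 ≈ 167.63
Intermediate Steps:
Q = 438/221 (Q = -19*(-1/34) - 37*(-1/26) = 19/34 + 37/26 = 438/221 ≈ 1.9819)
-92 + Q*131 = -92 + (438/221)*131 = -92 + 57378/221 = 37046/221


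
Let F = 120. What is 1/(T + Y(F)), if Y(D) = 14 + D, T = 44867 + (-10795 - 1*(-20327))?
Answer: 1/54533 ≈ 1.8338e-5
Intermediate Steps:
T = 54399 (T = 44867 + (-10795 + 20327) = 44867 + 9532 = 54399)
1/(T + Y(F)) = 1/(54399 + (14 + 120)) = 1/(54399 + 134) = 1/54533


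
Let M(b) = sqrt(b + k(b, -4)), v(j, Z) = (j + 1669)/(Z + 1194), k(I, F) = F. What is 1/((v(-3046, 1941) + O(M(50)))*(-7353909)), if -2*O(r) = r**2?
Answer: 1045/180126647046 ≈ 5.8015e-9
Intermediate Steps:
v(j, Z) = (1669 + j)/(1194 + Z)
M(b) = sqrt(-4 + b) (M(b) = sqrt(b - 4) = sqrt(-4 + b))
O(r) = -r**2/2
1/((v(-3046, 1941) + O(M(50)))*(-7353909)) = 1/(((1669 - 3046)/(1194 + 1941) - (sqrt(-4 + 50))**2/2)*(-7353909)) = -1/7353909/(-1377/3135 - (sqrt(46))**2/2) = -1/7353909/((1/3135)*(-1377) - 1/2*46) = -1/7353909/(-459/1045 - 23) = -1/7353909/(-24494/1045) = -1045/24494*(-1/7353909) = 1045/180126647046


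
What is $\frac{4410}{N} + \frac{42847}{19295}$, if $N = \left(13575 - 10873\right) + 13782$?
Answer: $\frac{395690449}{159029390} \approx 2.4882$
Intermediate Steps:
$N = 16484$ ($N = 2702 + 13782 = 16484$)
$\frac{4410}{N} + \frac{42847}{19295} = \frac{4410}{16484} + \frac{42847}{19295} = 4410 \cdot \frac{1}{16484} + 42847 \cdot \frac{1}{19295} = \frac{2205}{8242} + \frac{42847}{19295} = \frac{395690449}{159029390}$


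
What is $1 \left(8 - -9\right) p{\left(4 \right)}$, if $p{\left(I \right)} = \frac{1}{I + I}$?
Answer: $\frac{17}{8} \approx 2.125$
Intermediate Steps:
$p{\left(I \right)} = \frac{1}{2 I}$
$1 \left(8 - -9\right) p{\left(4 \right)} = 1 \left(8 - -9\right) \frac{1}{2 \cdot 4} = 1 \left(8 + 9\right) \frac{1}{2} \cdot \frac{1}{4} = 1 \cdot 17 \cdot \frac{1}{8} = 17 \cdot \frac{1}{8} = \frac{17}{8}$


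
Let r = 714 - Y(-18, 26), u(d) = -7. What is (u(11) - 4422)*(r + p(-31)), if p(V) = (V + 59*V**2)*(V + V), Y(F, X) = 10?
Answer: 15557801448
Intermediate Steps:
r = 704 (r = 714 - 1*10 = 714 - 10 = 704)
p(V) = 2*V*(V + 59*V**2) (p(V) = (V + 59*V**2)*(2*V) = 2*V*(V + 59*V**2))
(u(11) - 4422)*(r + p(-31)) = (-7 - 4422)*(704 + (-31)**2*(2 + 118*(-31))) = -4429*(704 + 961*(2 - 3658)) = -4429*(704 + 961*(-3656)) = -4429*(704 - 3513416) = -4429*(-3512712) = 15557801448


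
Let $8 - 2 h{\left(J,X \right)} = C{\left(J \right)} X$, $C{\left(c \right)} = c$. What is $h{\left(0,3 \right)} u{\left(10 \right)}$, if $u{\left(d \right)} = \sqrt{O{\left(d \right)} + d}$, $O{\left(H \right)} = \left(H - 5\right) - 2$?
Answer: $4 \sqrt{13} \approx 14.422$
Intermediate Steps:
$O{\left(H \right)} = -7 + H$ ($O{\left(H \right)} = \left(-5 + H\right) - 2 = -7 + H$)
$h{\left(J,X \right)} = 4 - \frac{J X}{2}$
$u{\left(d \right)} = \sqrt{-7 + 2 d}$ ($u{\left(d \right)} = \sqrt{\left(-7 + d\right) + d} = \sqrt{-7 + 2 d}$)
$h{\left(0,3 \right)} u{\left(10 \right)} = \left(4 - 0 \cdot 3\right) \sqrt{-7 + 2 \cdot 10} = \left(4 + 0\right) \sqrt{-7 + 20} = 4 \sqrt{13}$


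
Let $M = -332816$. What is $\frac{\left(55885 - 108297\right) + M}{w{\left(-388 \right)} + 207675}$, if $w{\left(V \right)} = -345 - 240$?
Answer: $- \frac{192614}{103545} \approx -1.8602$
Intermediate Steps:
$w{\left(V \right)} = -585$
$\frac{\left(55885 - 108297\right) + M}{w{\left(-388 \right)} + 207675} = \frac{\left(55885 - 108297\right) - 332816}{-585 + 207675} = \frac{-52412 - 332816}{207090} = \left(-385228\right) \frac{1}{207090} = - \frac{192614}{103545}$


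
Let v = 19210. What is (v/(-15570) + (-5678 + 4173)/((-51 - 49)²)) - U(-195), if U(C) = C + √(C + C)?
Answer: 602919343/3114000 - I*√390 ≈ 193.62 - 19.748*I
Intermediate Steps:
U(C) = C + √2*√C (U(C) = C + √(2*C) = C + √2*√C)
(v/(-15570) + (-5678 + 4173)/((-51 - 49)²)) - U(-195) = (19210/(-15570) + (-5678 + 4173)/((-51 - 49)²)) - (-195 + √2*√(-195)) = (19210*(-1/15570) - 1505/((-100)²)) - (-195 + √2*(I*√195)) = (-1921/1557 - 1505/10000) - (-195 + I*√390) = (-1921/1557 - 1505*1/10000) + (195 - I*√390) = (-1921/1557 - 301/2000) + (195 - I*√390) = -4310657/3114000 + (195 - I*√390) = 602919343/3114000 - I*√390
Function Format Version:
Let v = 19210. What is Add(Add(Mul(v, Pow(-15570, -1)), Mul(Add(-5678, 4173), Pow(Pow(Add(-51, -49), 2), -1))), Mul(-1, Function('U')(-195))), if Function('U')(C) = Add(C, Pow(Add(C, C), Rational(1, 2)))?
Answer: Add(Rational(602919343, 3114000), Mul(-1, I, Pow(390, Rational(1, 2)))) ≈ Add(193.62, Mul(-19.748, I))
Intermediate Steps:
Function('U')(C) = Add(C, Mul(Pow(2, Rational(1, 2)), Pow(C, Rational(1, 2)))) (Function('U')(C) = Add(C, Pow(Mul(2, C), Rational(1, 2))) = Add(C, Mul(Pow(2, Rational(1, 2)), Pow(C, Rational(1, 2)))))
Add(Add(Mul(v, Pow(-15570, -1)), Mul(Add(-5678, 4173), Pow(Pow(Add(-51, -49), 2), -1))), Mul(-1, Function('U')(-195))) = Add(Add(Mul(19210, Pow(-15570, -1)), Mul(Add(-5678, 4173), Pow(Pow(Add(-51, -49), 2), -1))), Mul(-1, Add(-195, Mul(Pow(2, Rational(1, 2)), Pow(-195, Rational(1, 2)))))) = Add(Add(Mul(19210, Rational(-1, 15570)), Mul(-1505, Pow(Pow(-100, 2), -1))), Mul(-1, Add(-195, Mul(Pow(2, Rational(1, 2)), Mul(I, Pow(195, Rational(1, 2))))))) = Add(Add(Rational(-1921, 1557), Mul(-1505, Pow(10000, -1))), Mul(-1, Add(-195, Mul(I, Pow(390, Rational(1, 2)))))) = Add(Add(Rational(-1921, 1557), Mul(-1505, Rational(1, 10000))), Add(195, Mul(-1, I, Pow(390, Rational(1, 2))))) = Add(Add(Rational(-1921, 1557), Rational(-301, 2000)), Add(195, Mul(-1, I, Pow(390, Rational(1, 2))))) = Add(Rational(-4310657, 3114000), Add(195, Mul(-1, I, Pow(390, Rational(1, 2))))) = Add(Rational(602919343, 3114000), Mul(-1, I, Pow(390, Rational(1, 2))))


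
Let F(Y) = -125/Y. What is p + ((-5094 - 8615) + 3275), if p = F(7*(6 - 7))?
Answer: -72913/7 ≈ -10416.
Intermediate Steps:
p = 125/7 (p = -125*1/(7*(6 - 7)) = -125/(7*(-1)) = -125/(-7) = -125*(-⅐) = 125/7 ≈ 17.857)
p + ((-5094 - 8615) + 3275) = 125/7 + ((-5094 - 8615) + 3275) = 125/7 + (-13709 + 3275) = 125/7 - 10434 = -72913/7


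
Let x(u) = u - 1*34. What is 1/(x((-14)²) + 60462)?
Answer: 1/60624 ≈ 1.6495e-5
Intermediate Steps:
x(u) = -34 + u (x(u) = u - 34 = -34 + u)
1/(x((-14)²) + 60462) = 1/((-34 + (-14)²) + 60462) = 1/((-34 + 196) + 60462) = 1/(162 + 60462) = 1/60624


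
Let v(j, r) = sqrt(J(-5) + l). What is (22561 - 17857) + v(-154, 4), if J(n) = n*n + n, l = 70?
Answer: 4704 + 3*sqrt(10) ≈ 4713.5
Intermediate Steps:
J(n) = n + n**2 (J(n) = n**2 + n = n + n**2)
v(j, r) = 3*sqrt(10) (v(j, r) = sqrt(-5*(1 - 5) + 70) = sqrt(-5*(-4) + 70) = sqrt(20 + 70) = sqrt(90) = 3*sqrt(10))
(22561 - 17857) + v(-154, 4) = (22561 - 17857) + 3*sqrt(10) = 4704 + 3*sqrt(10)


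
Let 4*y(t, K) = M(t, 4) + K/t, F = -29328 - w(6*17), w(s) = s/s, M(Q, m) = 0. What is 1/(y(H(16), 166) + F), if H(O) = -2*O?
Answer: -64/1877139 ≈ -3.4094e-5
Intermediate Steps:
w(s) = 1
F = -29329 (F = -29328 - 1*1 = -29328 - 1 = -29329)
y(t, K) = K/(4*t) (y(t, K) = (0 + K/t)/4 = (K/t)/4 = K/(4*t))
1/(y(H(16), 166) + F) = 1/((¼)*166/(-2*16) - 29329) = 1/((¼)*166/(-32) - 29329) = 1/((¼)*166*(-1/32) - 29329) = 1/(-83/64 - 29329) = 1/(-1877139/64) = -64/1877139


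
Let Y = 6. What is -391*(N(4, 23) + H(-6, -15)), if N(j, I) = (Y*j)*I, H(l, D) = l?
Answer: -213486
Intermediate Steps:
N(j, I) = 6*I*j (N(j, I) = (6*j)*I = 6*I*j)
-391*(N(4, 23) + H(-6, -15)) = -391*(6*23*4 - 6) = -391*(552 - 6) = -391*546 = -213486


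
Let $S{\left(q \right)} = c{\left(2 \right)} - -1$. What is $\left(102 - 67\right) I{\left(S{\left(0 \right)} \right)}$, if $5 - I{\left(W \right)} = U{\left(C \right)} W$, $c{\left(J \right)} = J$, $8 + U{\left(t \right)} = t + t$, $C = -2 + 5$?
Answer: $385$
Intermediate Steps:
$C = 3$
$U{\left(t \right)} = -8 + 2 t$ ($U{\left(t \right)} = -8 + \left(t + t\right) = -8 + 2 t$)
$S{\left(q \right)} = 3$ ($S{\left(q \right)} = 2 - -1 = 2 + 1 = 3$)
$I{\left(W \right)} = 5 + 2 W$ ($I{\left(W \right)} = 5 - \left(-8 + 2 \cdot 3\right) W = 5 - \left(-8 + 6\right) W = 5 - - 2 W = 5 + 2 W$)
$\left(102 - 67\right) I{\left(S{\left(0 \right)} \right)} = \left(102 - 67\right) \left(5 + 2 \cdot 3\right) = 35 \left(5 + 6\right) = 35 \cdot 11 = 385$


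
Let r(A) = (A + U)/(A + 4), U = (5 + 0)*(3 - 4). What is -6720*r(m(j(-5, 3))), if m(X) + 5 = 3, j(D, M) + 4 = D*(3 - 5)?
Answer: 23520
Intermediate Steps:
U = -5 (U = 5*(-1) = -5)
j(D, M) = -4 - 2*D (j(D, M) = -4 + D*(3 - 5) = -4 + D*(-2) = -4 - 2*D)
m(X) = -2 (m(X) = -5 + 3 = -2)
r(A) = (-5 + A)/(4 + A) (r(A) = (A - 5)/(A + 4) = (-5 + A)/(4 + A))
-6720*r(m(j(-5, 3))) = -6720*(-5 - 2)/(4 - 2) = -6720*(-7)/2 = -3360*(-7) = -6720*(-7/2) = 23520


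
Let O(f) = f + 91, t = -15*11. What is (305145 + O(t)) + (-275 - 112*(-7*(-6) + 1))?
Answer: 299980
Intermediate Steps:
t = -165
O(f) = 91 + f
(305145 + O(t)) + (-275 - 112*(-7*(-6) + 1)) = (305145 + (91 - 165)) + (-275 - 112*(-7*(-6) + 1)) = (305145 - 74) + (-275 - 112*(42 + 1)) = 305071 + (-275 - 112*43) = 305071 + (-275 - 4816) = 305071 - 5091 = 299980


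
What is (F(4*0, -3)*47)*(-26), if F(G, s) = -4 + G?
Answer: 4888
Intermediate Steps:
(F(4*0, -3)*47)*(-26) = ((-4 + 4*0)*47)*(-26) = ((-4 + 0)*47)*(-26) = -4*47*(-26) = -188*(-26) = 4888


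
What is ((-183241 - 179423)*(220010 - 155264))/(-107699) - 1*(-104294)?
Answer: 34713402850/107699 ≈ 3.2232e+5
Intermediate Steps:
((-183241 - 179423)*(220010 - 155264))/(-107699) - 1*(-104294) = -362664*64746*(-1/107699) + 104294 = -23481043344*(-1/107699) + 104294 = 23481043344/107699 + 104294 = 34713402850/107699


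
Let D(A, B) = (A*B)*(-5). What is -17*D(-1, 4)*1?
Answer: -340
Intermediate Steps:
D(A, B) = -5*A*B
-17*D(-1, 4)*1 = -(-85)*(-1)*4*1 = -17*20*1 = -340*1 = -340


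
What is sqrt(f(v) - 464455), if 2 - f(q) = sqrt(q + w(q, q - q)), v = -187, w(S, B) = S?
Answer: sqrt(-464453 - I*sqrt(374)) ≈ 0.01 - 681.51*I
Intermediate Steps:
f(q) = 2 - sqrt(2)*sqrt(q) (f(q) = 2 - sqrt(q + q) = 2 - sqrt(2*q) = 2 - sqrt(2)*sqrt(q))
sqrt(f(v) - 464455) = sqrt((2 - sqrt(2)*sqrt(-187)) - 464455) = sqrt((2 - sqrt(2)*I*sqrt(187)) - 464455) = sqrt((2 - I*sqrt(374)) - 464455) = sqrt(-464453 - I*sqrt(374))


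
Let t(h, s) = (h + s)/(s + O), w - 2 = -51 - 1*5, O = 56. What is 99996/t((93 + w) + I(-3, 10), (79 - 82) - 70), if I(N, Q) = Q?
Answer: 141661/2 ≈ 70831.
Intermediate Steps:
w = -54 (w = 2 + (-51 - 1*5) = 2 + (-51 - 5) = 2 - 56 = -54)
t(h, s) = (h + s)/(56 + s) (t(h, s) = (h + s)/(s + 56) = (h + s)/(56 + s))
99996/t((93 + w) + I(-3, 10), (79 - 82) - 70) = 99996/(((((93 - 54) + 10) + ((79 - 82) - 70))/(56 + ((79 - 82) - 70)))) = 99996/((((39 + 10) + (-3 - 70))/(56 + (-3 - 70)))) = 99996/(((49 - 73)/(56 - 73))) = 99996/((-24/(-17))) = 99996/((-1/17*(-24))) = 99996/(24/17) = 99996*(17/24) = 141661/2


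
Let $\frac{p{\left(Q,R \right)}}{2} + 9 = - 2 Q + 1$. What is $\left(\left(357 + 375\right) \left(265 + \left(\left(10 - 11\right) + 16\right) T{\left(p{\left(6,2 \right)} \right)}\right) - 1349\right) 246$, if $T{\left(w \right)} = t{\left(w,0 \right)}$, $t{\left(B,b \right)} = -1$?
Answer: $44686146$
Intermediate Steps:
$p{\left(Q,R \right)} = -16 - 4 Q$ ($p{\left(Q,R \right)} = -18 + 2 \left(- 2 Q + 1\right) = -18 + 2 \left(1 - 2 Q\right) = -18 - \left(-2 + 4 Q\right) = -16 - 4 Q$)
$T{\left(w \right)} = -1$
$\left(\left(357 + 375\right) \left(265 + \left(\left(10 - 11\right) + 16\right) T{\left(p{\left(6,2 \right)} \right)}\right) - 1349\right) 246 = \left(\left(357 + 375\right) \left(265 + \left(\left(10 - 11\right) + 16\right) \left(-1\right)\right) - 1349\right) 246 = \left(732 \left(265 + \left(-1 + 16\right) \left(-1\right)\right) - 1349\right) 246 = \left(732 \left(265 + 15 \left(-1\right)\right) - 1349\right) 246 = \left(732 \left(265 - 15\right) - 1349\right) 246 = \left(732 \cdot 250 - 1349\right) 246 = \left(183000 - 1349\right) 246 = 181651 \cdot 246 = 44686146$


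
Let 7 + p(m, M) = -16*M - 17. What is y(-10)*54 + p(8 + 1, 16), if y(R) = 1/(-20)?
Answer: -2827/10 ≈ -282.70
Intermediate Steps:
y(R) = -1/20
p(m, M) = -24 - 16*M (p(m, M) = -7 + (-16*M - 17) = -7 + (-17 - 16*M) = -24 - 16*M)
y(-10)*54 + p(8 + 1, 16) = -1/20*54 + (-24 - 16*16) = -27/10 + (-24 - 256) = -27/10 - 280 = -2827/10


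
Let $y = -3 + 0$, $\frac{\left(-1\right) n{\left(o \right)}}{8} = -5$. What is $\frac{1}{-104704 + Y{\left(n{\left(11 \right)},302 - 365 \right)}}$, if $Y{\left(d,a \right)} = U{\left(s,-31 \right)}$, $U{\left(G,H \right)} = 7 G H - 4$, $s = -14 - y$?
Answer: $- \frac{1}{102321} \approx -9.7732 \cdot 10^{-6}$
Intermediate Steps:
$n{\left(o \right)} = 40$ ($n{\left(o \right)} = \left(-8\right) \left(-5\right) = 40$)
$y = -3$
$s = -11$ ($s = -14 - -3 = -14 + 3 = -11$)
$U{\left(G,H \right)} = -4 + 7 G H$ ($U{\left(G,H \right)} = 7 G H - 4 = -4 + 7 G H$)
$Y{\left(d,a \right)} = 2383$ ($Y{\left(d,a \right)} = -4 + 7 \left(-11\right) \left(-31\right) = -4 + 2387 = 2383$)
$\frac{1}{-104704 + Y{\left(n{\left(11 \right)},302 - 365 \right)}} = \frac{1}{-104704 + 2383} = \frac{1}{-102321} = - \frac{1}{102321}$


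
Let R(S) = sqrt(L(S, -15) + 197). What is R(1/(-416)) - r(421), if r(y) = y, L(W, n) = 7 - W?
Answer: -421 + sqrt(2206490)/104 ≈ -406.72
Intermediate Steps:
R(S) = sqrt(204 - S) (R(S) = sqrt((7 - S) + 197) = sqrt(204 - S))
R(1/(-416)) - r(421) = sqrt(204 - 1/(-416)) - 1*421 = sqrt(204 - 1*(-1/416)) - 421 = sqrt(204 + 1/416) - 421 = sqrt(84865/416) - 421 = sqrt(2206490)/104 - 421 = -421 + sqrt(2206490)/104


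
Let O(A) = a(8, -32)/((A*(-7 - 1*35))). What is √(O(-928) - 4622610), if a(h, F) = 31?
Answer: I*√109724046023361/4872 ≈ 2150.0*I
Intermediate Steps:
O(A) = -31/(42*A) (O(A) = 31/((A*(-7 - 1*35))) = 31/((A*(-7 - 35))) = 31/((A*(-42))) = 31/((-42*A)) = 31*(-1/(42*A)) = -31/(42*A))
√(O(-928) - 4622610) = √(-31/42/(-928) - 4622610) = √(-31/42*(-1/928) - 4622610) = √(31/38976 - 4622610) = √(-180170847329/38976) = I*√109724046023361/4872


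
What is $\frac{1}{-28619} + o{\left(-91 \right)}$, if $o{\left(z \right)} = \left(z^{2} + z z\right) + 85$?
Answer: $\frac{476420492}{28619} \approx 16647.0$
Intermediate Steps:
$o{\left(z \right)} = 85 + 2 z^{2}$ ($o{\left(z \right)} = \left(z^{2} + z^{2}\right) + 85 = 2 z^{2} + 85 = 85 + 2 z^{2}$)
$\frac{1}{-28619} + o{\left(-91 \right)} = \frac{1}{-28619} + \left(85 + 2 \left(-91\right)^{2}\right) = - \frac{1}{28619} + \left(85 + 2 \cdot 8281\right) = - \frac{1}{28619} + \left(85 + 16562\right) = - \frac{1}{28619} + 16647 = \frac{476420492}{28619}$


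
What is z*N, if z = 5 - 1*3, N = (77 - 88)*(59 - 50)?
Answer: -198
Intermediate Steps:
N = -99 (N = -11*9 = -99)
z = 2 (z = 5 - 3 = 2)
z*N = 2*(-99) = -198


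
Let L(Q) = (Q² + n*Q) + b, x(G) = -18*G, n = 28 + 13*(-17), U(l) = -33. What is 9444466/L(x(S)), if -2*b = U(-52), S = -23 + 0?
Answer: 18888932/183021 ≈ 103.21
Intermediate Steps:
S = -23
n = -193 (n = 28 - 221 = -193)
b = 33/2 (b = -½*(-33) = 33/2 ≈ 16.500)
L(Q) = 33/2 + Q² - 193*Q (L(Q) = (Q² - 193*Q) + 33/2 = 33/2 + Q² - 193*Q)
9444466/L(x(S)) = 9444466/(33/2 + (-18*(-23))² - (-3474)*(-23)) = 9444466/(33/2 + 414² - 193*414) = 9444466/(33/2 + 171396 - 79902) = 9444466/(183021/2) = 9444466*(2/183021) = 18888932/183021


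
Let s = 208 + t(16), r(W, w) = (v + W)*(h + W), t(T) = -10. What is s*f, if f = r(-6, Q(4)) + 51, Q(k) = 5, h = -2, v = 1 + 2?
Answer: 14850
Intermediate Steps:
v = 3
r(W, w) = (-2 + W)*(3 + W) (r(W, w) = (3 + W)*(-2 + W) = (-2 + W)*(3 + W))
s = 198 (s = 208 - 10 = 198)
f = 75 (f = (-6 - 6 + (-6)²) + 51 = (-6 - 6 + 36) + 51 = 24 + 51 = 75)
s*f = 198*75 = 14850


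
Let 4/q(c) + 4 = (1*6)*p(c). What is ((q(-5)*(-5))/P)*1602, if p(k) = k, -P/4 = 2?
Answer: -4005/34 ≈ -117.79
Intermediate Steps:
P = -8 (P = -4*2 = -8)
q(c) = 4/(-4 + 6*c) (q(c) = 4/(-4 + (1*6)*c) = 4/(-4 + 6*c))
((q(-5)*(-5))/P)*1602 = (((2/(-2 + 3*(-5)))*(-5))/(-8))*1602 = (((2/(-2 - 15))*(-5))*(-1/8))*1602 = (((2/(-17))*(-5))*(-1/8))*1602 = (((2*(-1/17))*(-5))*(-1/8))*1602 = (-2/17*(-5)*(-1/8))*1602 = ((10/17)*(-1/8))*1602 = -5/68*1602 = -4005/34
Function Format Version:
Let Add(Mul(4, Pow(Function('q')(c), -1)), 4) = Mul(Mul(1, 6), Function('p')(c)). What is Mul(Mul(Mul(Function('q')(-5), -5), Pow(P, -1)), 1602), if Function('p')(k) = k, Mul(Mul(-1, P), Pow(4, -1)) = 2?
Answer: Rational(-4005, 34) ≈ -117.79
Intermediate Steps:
P = -8 (P = Mul(-4, 2) = -8)
Function('q')(c) = Mul(4, Pow(Add(-4, Mul(6, c)), -1)) (Function('q')(c) = Mul(4, Pow(Add(-4, Mul(Mul(1, 6), c)), -1)) = Mul(4, Pow(Add(-4, Mul(6, c)), -1)))
Mul(Mul(Mul(Function('q')(-5), -5), Pow(P, -1)), 1602) = Mul(Mul(Mul(Mul(2, Pow(Add(-2, Mul(3, -5)), -1)), -5), Pow(-8, -1)), 1602) = Mul(Mul(Mul(Mul(2, Pow(Add(-2, -15), -1)), -5), Rational(-1, 8)), 1602) = Mul(Mul(Mul(Mul(2, Pow(-17, -1)), -5), Rational(-1, 8)), 1602) = Mul(Mul(Mul(Mul(2, Rational(-1, 17)), -5), Rational(-1, 8)), 1602) = Mul(Mul(Mul(Rational(-2, 17), -5), Rational(-1, 8)), 1602) = Mul(Mul(Rational(10, 17), Rational(-1, 8)), 1602) = Mul(Rational(-5, 68), 1602) = Rational(-4005, 34)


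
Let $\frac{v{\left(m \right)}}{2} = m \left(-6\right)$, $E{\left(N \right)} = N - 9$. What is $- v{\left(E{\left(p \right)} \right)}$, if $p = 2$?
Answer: $-84$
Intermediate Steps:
$E{\left(N \right)} = -9 + N$ ($E{\left(N \right)} = N - 9 = -9 + N$)
$v{\left(m \right)} = - 12 m$ ($v{\left(m \right)} = 2 m \left(-6\right) = 2 \left(- 6 m\right) = - 12 m$)
$- v{\left(E{\left(p \right)} \right)} = - \left(-12\right) \left(-9 + 2\right) = - \left(-12\right) \left(-7\right) = \left(-1\right) 84 = -84$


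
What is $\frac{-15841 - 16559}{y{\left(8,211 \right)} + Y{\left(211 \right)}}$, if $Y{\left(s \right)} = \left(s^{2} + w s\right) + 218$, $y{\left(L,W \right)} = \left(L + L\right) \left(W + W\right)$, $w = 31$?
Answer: $- \frac{225}{403} \approx -0.55831$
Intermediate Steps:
$y{\left(L,W \right)} = 4 L W$ ($y{\left(L,W \right)} = 2 L 2 W = 4 L W$)
$Y{\left(s \right)} = 218 + s^{2} + 31 s$ ($Y{\left(s \right)} = \left(s^{2} + 31 s\right) + 218 = 218 + s^{2} + 31 s$)
$\frac{-15841 - 16559}{y{\left(8,211 \right)} + Y{\left(211 \right)}} = \frac{-15841 - 16559}{4 \cdot 8 \cdot 211 + \left(218 + 211^{2} + 31 \cdot 211\right)} = - \frac{32400}{6752 + \left(218 + 44521 + 6541\right)} = - \frac{32400}{6752 + 51280} = - \frac{32400}{58032} = \left(-32400\right) \frac{1}{58032} = - \frac{225}{403}$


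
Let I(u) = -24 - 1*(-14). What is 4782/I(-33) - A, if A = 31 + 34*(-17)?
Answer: 344/5 ≈ 68.800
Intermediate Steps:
I(u) = -10 (I(u) = -24 + 14 = -10)
A = -547 (A = 31 - 578 = -547)
4782/I(-33) - A = 4782/(-10) - 1*(-547) = 4782*(-⅒) + 547 = -2391/5 + 547 = 344/5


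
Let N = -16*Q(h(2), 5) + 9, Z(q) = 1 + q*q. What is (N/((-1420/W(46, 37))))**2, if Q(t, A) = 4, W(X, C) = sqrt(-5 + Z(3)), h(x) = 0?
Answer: 605/80656 ≈ 0.0075010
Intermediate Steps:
Z(q) = 1 + q**2
W(X, C) = sqrt(5) (W(X, C) = sqrt(-5 + (1 + 3**2)) = sqrt(-5 + (1 + 9)) = sqrt(-5 + 10) = sqrt(5))
N = -55 (N = -16*4 + 9 = -64 + 9 = -55)
(N/((-1420/W(46, 37))))**2 = (-55*(-sqrt(5)/1420))**2 = (-(-11)*sqrt(5)/284)**2 = (11*sqrt(5)/284)**2 = 605/80656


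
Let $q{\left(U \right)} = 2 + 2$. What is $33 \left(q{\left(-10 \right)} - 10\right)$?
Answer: $-198$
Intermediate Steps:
$q{\left(U \right)} = 4$
$33 \left(q{\left(-10 \right)} - 10\right) = 33 \left(4 - 10\right) = 33 \left(-6\right) = -198$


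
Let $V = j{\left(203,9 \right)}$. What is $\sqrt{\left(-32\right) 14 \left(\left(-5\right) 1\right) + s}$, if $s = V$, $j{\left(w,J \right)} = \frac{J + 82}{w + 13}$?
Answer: $\frac{\sqrt{2903586}}{36} \approx 47.333$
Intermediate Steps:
$j{\left(w,J \right)} = \frac{82 + J}{13 + w}$
$V = \frac{91}{216}$ ($V = \frac{82 + 9}{13 + 203} = \frac{1}{216} \cdot 91 = \frac{91}{216} \approx 0.4213$)
$s = \frac{91}{216} \approx 0.4213$
$\sqrt{\left(-32\right) 14 \left(\left(-5\right) 1\right) + s} = \sqrt{\left(-32\right) 14 \left(\left(-5\right) 1\right) + \frac{91}{216}} = \sqrt{\left(-448\right) \left(-5\right) + \frac{91}{216}} = \sqrt{2240 + \frac{91}{216}} = \sqrt{\frac{483931}{216}} = \frac{\sqrt{2903586}}{36}$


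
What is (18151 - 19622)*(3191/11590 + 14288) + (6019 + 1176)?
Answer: -243515844231/11590 ≈ -2.1011e+7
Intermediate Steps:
(18151 - 19622)*(3191/11590 + 14288) + (6019 + 1176) = -1471*(3191*(1/11590) + 14288) + 7195 = -1471*(3191/11590 + 14288) + 7195 = -1471*165601111/11590 + 7195 = -243599234281/11590 + 7195 = -243515844231/11590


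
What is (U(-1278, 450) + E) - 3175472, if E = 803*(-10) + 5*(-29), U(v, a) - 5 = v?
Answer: -3184920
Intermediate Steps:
U(v, a) = 5 + v
E = -8175 (E = -8030 - 145 = -8175)
(U(-1278, 450) + E) - 3175472 = ((5 - 1278) - 8175) - 3175472 = (-1273 - 8175) - 3175472 = -9448 - 3175472 = -3184920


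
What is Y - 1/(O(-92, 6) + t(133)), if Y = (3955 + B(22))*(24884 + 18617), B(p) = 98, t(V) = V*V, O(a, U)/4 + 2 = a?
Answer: 3052447291088/17313 ≈ 1.7631e+8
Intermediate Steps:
O(a, U) = -8 + 4*a
t(V) = V²
Y = 176309553 (Y = (3955 + 98)*(24884 + 18617) = 4053*43501 = 176309553)
Y - 1/(O(-92, 6) + t(133)) = 176309553 - 1/((-8 + 4*(-92)) + 133²) = 176309553 - 1/((-8 - 368) + 17689) = 176309553 - 1/(-376 + 17689) = 176309553 - 1/17313 = 3052447291088/17313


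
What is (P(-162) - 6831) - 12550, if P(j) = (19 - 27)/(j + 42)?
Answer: -290714/15 ≈ -19381.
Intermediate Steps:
P(j) = -8/(42 + j)
(P(-162) - 6831) - 12550 = (-8/(42 - 162) - 6831) - 12550 = (-8/(-120) - 6831) - 12550 = (-8*(-1/120) - 6831) - 12550 = (1/15 - 6831) - 12550 = -102464/15 - 12550 = -290714/15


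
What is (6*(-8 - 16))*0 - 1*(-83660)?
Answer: 83660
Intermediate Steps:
(6*(-8 - 16))*0 - 1*(-83660) = (6*(-24))*0 + 83660 = -144*0 + 83660 = 0 + 83660 = 83660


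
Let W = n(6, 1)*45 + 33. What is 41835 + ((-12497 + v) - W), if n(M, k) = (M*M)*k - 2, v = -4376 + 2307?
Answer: 25706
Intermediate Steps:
v = -2069
n(M, k) = -2 + k*M² (n(M, k) = M²*k - 2 = k*M² - 2 = -2 + k*M²)
W = 1563 (W = (-2 + 1*6²)*45 + 33 = (-2 + 1*36)*45 + 33 = (-2 + 36)*45 + 33 = 34*45 + 33 = 1530 + 33 = 1563)
41835 + ((-12497 + v) - W) = 41835 + ((-12497 - 2069) - 1*1563) = 41835 + (-14566 - 1563) = 41835 - 16129 = 25706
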